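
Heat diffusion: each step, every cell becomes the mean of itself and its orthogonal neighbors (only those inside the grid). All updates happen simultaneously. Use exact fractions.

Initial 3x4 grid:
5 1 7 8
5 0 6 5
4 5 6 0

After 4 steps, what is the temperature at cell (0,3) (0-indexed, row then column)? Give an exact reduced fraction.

Step 1: cell (0,3) = 20/3
Step 2: cell (0,3) = 203/36
Step 3: cell (0,3) = 5639/1080
Step 4: cell (0,3) = 641999/129600
Full grid after step 4:
  124721/32400 896869/216000 1002109/216000 641999/129600
  1667233/432000 45587/11250 1609909/360000 4100801/864000
  251467/64800 435497/108000 461867/108000 583349/129600

Answer: 641999/129600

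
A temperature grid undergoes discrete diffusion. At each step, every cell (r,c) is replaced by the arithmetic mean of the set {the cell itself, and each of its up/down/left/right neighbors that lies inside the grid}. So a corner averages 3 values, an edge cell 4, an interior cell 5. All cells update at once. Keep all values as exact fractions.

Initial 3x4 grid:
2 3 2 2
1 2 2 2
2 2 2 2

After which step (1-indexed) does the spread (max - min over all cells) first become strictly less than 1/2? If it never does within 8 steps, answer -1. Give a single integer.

Answer: 2

Derivation:
Step 1: max=9/4, min=5/3, spread=7/12
Step 2: max=17/8, min=65/36, spread=23/72
  -> spread < 1/2 first at step 2
Step 3: max=503/240, min=803/432, spread=32/135
Step 4: max=4463/2160, min=9857/5184, spread=4271/25920
Step 5: max=133193/64800, min=2997887/1555200, spread=39749/311040
Step 6: max=3978041/1944000, min=181548853/93312000, spread=1879423/18662400
Step 7: max=118835117/58320000, min=10964236607/5598720000, spread=3551477/44789760
Step 8: max=14210418131/6998400000, min=660939274813/335923200000, spread=846431819/13436928000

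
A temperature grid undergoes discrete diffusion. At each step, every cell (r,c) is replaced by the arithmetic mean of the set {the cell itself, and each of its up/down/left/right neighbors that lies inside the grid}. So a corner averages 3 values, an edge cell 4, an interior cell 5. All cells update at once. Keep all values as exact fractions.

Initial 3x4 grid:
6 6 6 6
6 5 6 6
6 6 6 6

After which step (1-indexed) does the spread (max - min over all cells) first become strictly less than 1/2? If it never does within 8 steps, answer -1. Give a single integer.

Answer: 1

Derivation:
Step 1: max=6, min=23/4, spread=1/4
  -> spread < 1/2 first at step 1
Step 2: max=6, min=577/100, spread=23/100
Step 3: max=2387/400, min=27989/4800, spread=131/960
Step 4: max=42809/7200, min=252649/43200, spread=841/8640
Step 5: max=8546627/1440000, min=101137949/17280000, spread=56863/691200
Step 6: max=76770457/12960000, min=911585659/155520000, spread=386393/6220800
Step 7: max=30683641187/5184000000, min=364854276869/62208000000, spread=26795339/497664000
Step 8: max=1839153850333/311040000000, min=21911064285871/3732480000000, spread=254051069/5971968000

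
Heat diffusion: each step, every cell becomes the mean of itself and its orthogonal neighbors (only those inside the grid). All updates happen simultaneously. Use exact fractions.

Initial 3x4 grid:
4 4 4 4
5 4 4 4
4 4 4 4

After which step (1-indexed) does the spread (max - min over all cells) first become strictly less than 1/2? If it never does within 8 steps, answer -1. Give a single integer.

Step 1: max=13/3, min=4, spread=1/3
  -> spread < 1/2 first at step 1
Step 2: max=1027/240, min=4, spread=67/240
Step 3: max=9077/2160, min=4, spread=437/2160
Step 4: max=3613531/864000, min=4009/1000, spread=29951/172800
Step 5: max=32319821/7776000, min=13579/3375, spread=206761/1555200
Step 6: max=12897795571/3110400000, min=21765671/5400000, spread=14430763/124416000
Step 7: max=771603741689/186624000000, min=1745652727/432000000, spread=139854109/1492992000
Step 8: max=46212231890251/11197440000000, min=157371228977/38880000000, spread=7114543559/89579520000

Answer: 1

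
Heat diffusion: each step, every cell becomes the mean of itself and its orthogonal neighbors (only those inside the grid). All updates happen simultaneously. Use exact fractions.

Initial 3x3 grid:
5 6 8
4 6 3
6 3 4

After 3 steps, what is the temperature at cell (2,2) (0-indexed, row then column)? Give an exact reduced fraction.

Step 1: cell (2,2) = 10/3
Step 2: cell (2,2) = 40/9
Step 3: cell (2,2) = 599/135
Full grid after step 3:
  623/120 78233/14400 5657/1080
  72733/14400 14473/3000 24011/4800
  2471/540 66983/14400 599/135

Answer: 599/135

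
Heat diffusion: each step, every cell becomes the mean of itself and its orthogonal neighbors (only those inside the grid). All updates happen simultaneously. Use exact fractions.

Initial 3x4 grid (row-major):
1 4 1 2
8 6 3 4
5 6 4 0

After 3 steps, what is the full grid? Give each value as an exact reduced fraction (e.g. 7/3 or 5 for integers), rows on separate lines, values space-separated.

Answer: 4747/1080 2741/720 2237/720 5711/2160
871/180 1319/300 1369/400 2687/960
5707/1080 3371/720 2677/720 6571/2160

Derivation:
After step 1:
  13/3 3 5/2 7/3
  5 27/5 18/5 9/4
  19/3 21/4 13/4 8/3
After step 2:
  37/9 457/120 343/120 85/36
  79/15 89/20 17/5 217/80
  199/36 607/120 443/120 49/18
After step 3:
  4747/1080 2741/720 2237/720 5711/2160
  871/180 1319/300 1369/400 2687/960
  5707/1080 3371/720 2677/720 6571/2160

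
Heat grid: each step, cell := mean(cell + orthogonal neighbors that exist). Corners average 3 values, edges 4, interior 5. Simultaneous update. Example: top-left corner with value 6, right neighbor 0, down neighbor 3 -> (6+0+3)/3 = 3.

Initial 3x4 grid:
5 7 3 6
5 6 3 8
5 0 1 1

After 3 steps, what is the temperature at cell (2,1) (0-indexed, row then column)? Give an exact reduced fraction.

Step 1: cell (2,1) = 3
Step 2: cell (2,1) = 707/240
Step 3: cell (2,1) = 25439/7200
Full grid after step 3:
  10777/2160 4433/900 16817/3600 5171/1080
  7297/1600 4137/1000 8199/2000 3241/800
  4111/1080 25439/7200 22859/7200 7487/2160

Answer: 25439/7200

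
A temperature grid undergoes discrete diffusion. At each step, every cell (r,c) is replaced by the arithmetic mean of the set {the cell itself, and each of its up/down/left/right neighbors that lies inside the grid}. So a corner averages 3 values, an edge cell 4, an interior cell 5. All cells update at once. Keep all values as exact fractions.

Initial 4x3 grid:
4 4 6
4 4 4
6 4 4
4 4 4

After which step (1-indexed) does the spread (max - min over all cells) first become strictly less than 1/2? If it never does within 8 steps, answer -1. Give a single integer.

Answer: 3

Derivation:
Step 1: max=14/3, min=4, spread=2/3
Step 2: max=41/9, min=4, spread=5/9
Step 3: max=2371/540, min=1499/360, spread=49/216
  -> spread < 1/2 first at step 3
Step 4: max=283669/64800, min=45169/10800, spread=2531/12960
Step 5: max=112793089/25920000, min=457391/108000, spread=3019249/25920000
Step 6: max=112556711/25920000, min=41279051/9720000, spread=297509/3110400
Step 7: max=404404799209/93312000000, min=621885521/145800000, spread=6398065769/93312000000
Step 8: max=1212481464773/279936000000, min=24917378951/5832000000, spread=131578201/2239488000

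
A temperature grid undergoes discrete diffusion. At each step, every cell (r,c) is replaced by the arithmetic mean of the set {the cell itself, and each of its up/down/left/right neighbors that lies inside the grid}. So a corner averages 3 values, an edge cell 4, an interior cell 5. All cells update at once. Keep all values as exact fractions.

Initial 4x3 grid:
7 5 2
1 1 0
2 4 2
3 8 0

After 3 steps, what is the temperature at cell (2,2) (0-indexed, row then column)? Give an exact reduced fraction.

Answer: 17501/7200

Derivation:
Step 1: cell (2,2) = 3/2
Step 2: cell (2,2) = 569/240
Step 3: cell (2,2) = 17501/7200
Full grid after step 3:
  437/135 42767/14400 2671/1080
  22451/7200 15913/6000 16751/7200
  22301/7200 17593/6000 17501/7200
  943/270 45947/14400 3217/1080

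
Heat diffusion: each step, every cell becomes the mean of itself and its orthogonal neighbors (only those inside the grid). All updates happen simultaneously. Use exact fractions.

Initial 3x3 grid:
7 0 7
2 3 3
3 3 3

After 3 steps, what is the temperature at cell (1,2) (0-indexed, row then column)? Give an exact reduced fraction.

Answer: 12391/3600

Derivation:
Step 1: cell (1,2) = 4
Step 2: cell (1,2) = 47/15
Step 3: cell (1,2) = 12391/3600
Full grid after step 3:
  293/90 50989/14400 7337/2160
  47339/14400 1539/500 12391/3600
  6307/2160 5683/1800 551/180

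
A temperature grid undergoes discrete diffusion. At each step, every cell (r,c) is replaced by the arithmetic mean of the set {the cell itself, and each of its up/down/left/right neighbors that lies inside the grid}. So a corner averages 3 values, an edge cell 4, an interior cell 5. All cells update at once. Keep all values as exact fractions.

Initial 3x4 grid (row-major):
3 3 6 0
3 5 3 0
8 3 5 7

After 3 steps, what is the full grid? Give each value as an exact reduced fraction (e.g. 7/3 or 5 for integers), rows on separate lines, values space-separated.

After step 1:
  3 17/4 3 2
  19/4 17/5 19/5 5/2
  14/3 21/4 9/2 4
After step 2:
  4 273/80 261/80 5/2
  949/240 429/100 86/25 123/40
  44/9 1069/240 351/80 11/3
After step 3:
  341/90 2993/800 2523/800 707/240
  61679/14400 23461/6000 3691/1000 7609/2400
  4787/1080 32437/7200 9569/2400 2671/720

Answer: 341/90 2993/800 2523/800 707/240
61679/14400 23461/6000 3691/1000 7609/2400
4787/1080 32437/7200 9569/2400 2671/720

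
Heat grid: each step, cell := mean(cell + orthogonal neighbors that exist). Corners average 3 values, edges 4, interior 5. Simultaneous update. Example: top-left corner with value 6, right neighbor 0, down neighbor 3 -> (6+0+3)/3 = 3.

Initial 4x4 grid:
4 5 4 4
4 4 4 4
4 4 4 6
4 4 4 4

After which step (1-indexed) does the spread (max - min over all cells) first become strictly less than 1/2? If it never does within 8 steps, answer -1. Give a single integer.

Step 1: max=14/3, min=4, spread=2/3
Step 2: max=271/60, min=4, spread=31/60
Step 3: max=2371/540, min=4, spread=211/540
  -> spread < 1/2 first at step 3
Step 4: max=233779/54000, min=304/75, spread=14899/54000
Step 5: max=2086909/486000, min=4579/1125, spread=108781/486000
Step 6: max=207453031/48600000, min=245971/60000, spread=8216521/48600000
Step 7: max=1858950361/437400000, min=1666103/405000, spread=59559121/437400000
Step 8: max=185427178939/43740000000, min=2006959357/486000000, spread=4800836809/43740000000

Answer: 3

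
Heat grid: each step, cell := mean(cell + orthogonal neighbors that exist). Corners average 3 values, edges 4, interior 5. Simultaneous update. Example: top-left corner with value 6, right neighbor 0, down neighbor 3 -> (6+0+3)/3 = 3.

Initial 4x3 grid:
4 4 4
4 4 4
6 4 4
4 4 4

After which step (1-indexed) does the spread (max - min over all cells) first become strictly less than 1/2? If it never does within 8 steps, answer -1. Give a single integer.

Step 1: max=14/3, min=4, spread=2/3
Step 2: max=271/60, min=4, spread=31/60
Step 3: max=2371/540, min=4, spread=211/540
  -> spread < 1/2 first at step 3
Step 4: max=232897/54000, min=3647/900, spread=14077/54000
Step 5: max=2084407/486000, min=219683/54000, spread=5363/24300
Step 6: max=62060809/14580000, min=122869/30000, spread=93859/583200
Step 7: max=3709474481/874800000, min=199736467/48600000, spread=4568723/34992000
Step 8: max=221732435629/52488000000, min=6013618889/1458000000, spread=8387449/83980800

Answer: 3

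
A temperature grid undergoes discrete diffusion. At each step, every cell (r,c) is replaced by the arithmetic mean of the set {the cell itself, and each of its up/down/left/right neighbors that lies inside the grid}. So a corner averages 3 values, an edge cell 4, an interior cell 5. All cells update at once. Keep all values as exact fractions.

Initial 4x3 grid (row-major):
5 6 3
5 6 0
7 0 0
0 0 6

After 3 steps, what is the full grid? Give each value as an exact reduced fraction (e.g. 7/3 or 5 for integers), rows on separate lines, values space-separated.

After step 1:
  16/3 5 3
  23/4 17/5 9/4
  3 13/5 3/2
  7/3 3/2 2
After step 2:
  193/36 251/60 41/12
  1049/240 19/5 203/80
  821/240 12/5 167/80
  41/18 253/120 5/3
After step 3:
  10019/2160 3017/720 811/240
  6103/1440 83/24 1421/480
  4489/1440 829/300 1043/480
  5621/2160 3043/1440 469/240

Answer: 10019/2160 3017/720 811/240
6103/1440 83/24 1421/480
4489/1440 829/300 1043/480
5621/2160 3043/1440 469/240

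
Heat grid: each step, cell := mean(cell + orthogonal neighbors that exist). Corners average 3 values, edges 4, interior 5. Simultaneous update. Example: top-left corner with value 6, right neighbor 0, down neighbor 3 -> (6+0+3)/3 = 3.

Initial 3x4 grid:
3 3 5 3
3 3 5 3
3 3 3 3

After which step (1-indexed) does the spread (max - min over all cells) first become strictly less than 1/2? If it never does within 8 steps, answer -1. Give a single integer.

Answer: 4

Derivation:
Step 1: max=4, min=3, spread=1
Step 2: max=449/120, min=3, spread=89/120
Step 3: max=493/135, min=373/120, spread=587/1080
Step 4: max=234217/64800, min=3793/1200, spread=5879/12960
  -> spread < 1/2 first at step 4
Step 5: max=13861553/3888000, min=10849/3375, spread=272701/777600
Step 6: max=824295967/233280000, min=21049247/6480000, spread=2660923/9331200
Step 7: max=49048929053/13996800000, min=141614797/43200000, spread=126629393/559872000
Step 8: max=2925039199927/839808000000, min=76974183307/23328000000, spread=1231748807/6718464000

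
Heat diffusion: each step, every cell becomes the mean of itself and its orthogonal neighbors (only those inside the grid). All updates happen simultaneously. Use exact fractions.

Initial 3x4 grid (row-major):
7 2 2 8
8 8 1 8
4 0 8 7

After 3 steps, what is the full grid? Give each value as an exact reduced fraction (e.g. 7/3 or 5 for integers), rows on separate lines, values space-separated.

Answer: 10903/2160 18071/3600 1879/400 27/5
76199/14400 27901/6000 7879/1500 4889/900
3481/720 377/75 9043/1800 3181/540

Derivation:
After step 1:
  17/3 19/4 13/4 6
  27/4 19/5 27/5 6
  4 5 4 23/3
After step 2:
  103/18 131/30 97/20 61/12
  1213/240 257/50 449/100 94/15
  21/4 21/5 331/60 53/9
After step 3:
  10903/2160 18071/3600 1879/400 27/5
  76199/14400 27901/6000 7879/1500 4889/900
  3481/720 377/75 9043/1800 3181/540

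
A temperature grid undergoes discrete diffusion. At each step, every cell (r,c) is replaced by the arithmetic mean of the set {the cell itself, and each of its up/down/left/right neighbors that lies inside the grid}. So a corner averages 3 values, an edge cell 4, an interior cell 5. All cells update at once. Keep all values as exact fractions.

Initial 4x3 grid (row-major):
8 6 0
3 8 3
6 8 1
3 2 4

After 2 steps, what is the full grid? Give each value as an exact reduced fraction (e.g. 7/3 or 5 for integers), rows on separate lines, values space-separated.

After step 1:
  17/3 11/2 3
  25/4 28/5 3
  5 5 4
  11/3 17/4 7/3
After step 2:
  209/36 593/120 23/6
  1351/240 507/100 39/10
  239/48 477/100 43/12
  155/36 61/16 127/36

Answer: 209/36 593/120 23/6
1351/240 507/100 39/10
239/48 477/100 43/12
155/36 61/16 127/36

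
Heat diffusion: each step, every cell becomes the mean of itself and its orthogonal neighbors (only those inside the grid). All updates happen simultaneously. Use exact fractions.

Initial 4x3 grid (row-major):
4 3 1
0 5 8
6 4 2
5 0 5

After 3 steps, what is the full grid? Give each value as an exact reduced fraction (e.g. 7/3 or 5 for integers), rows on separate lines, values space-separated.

After step 1:
  7/3 13/4 4
  15/4 4 4
  15/4 17/5 19/4
  11/3 7/2 7/3
After step 2:
  28/9 163/48 15/4
  83/24 92/25 67/16
  437/120 97/25 869/240
  131/36 129/40 127/36
After step 3:
  1435/432 50173/14400 34/9
  6251/1800 11161/3000 9143/2400
  13157/3600 7219/2000 27389/7200
  1891/540 8563/2400 7469/2160

Answer: 1435/432 50173/14400 34/9
6251/1800 11161/3000 9143/2400
13157/3600 7219/2000 27389/7200
1891/540 8563/2400 7469/2160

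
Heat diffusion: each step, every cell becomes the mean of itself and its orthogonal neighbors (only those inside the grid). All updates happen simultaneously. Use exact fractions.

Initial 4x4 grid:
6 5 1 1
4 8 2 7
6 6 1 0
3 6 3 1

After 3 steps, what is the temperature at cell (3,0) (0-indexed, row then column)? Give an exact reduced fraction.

Answer: 289/60

Derivation:
Step 1: cell (3,0) = 5
Step 2: cell (3,0) = 19/4
Step 3: cell (3,0) = 289/60
Full grid after step 3:
  89/18 10919/2400 8159/2400 539/180
  12509/2400 1107/250 359/100 6469/2400
  3927/800 2247/500 1184/375 18791/7200
  289/60 9791/2400 22661/7200 314/135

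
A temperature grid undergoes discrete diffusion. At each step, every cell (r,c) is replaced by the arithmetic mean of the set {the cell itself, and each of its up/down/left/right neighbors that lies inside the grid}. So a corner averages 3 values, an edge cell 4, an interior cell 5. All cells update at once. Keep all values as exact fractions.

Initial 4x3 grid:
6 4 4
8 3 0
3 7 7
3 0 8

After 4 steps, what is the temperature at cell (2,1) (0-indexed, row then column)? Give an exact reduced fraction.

Answer: 133099/30000

Derivation:
Step 1: cell (2,1) = 4
Step 2: cell (2,1) = 473/100
Step 3: cell (2,1) = 8559/2000
Step 4: cell (2,1) = 133099/30000
Full grid after step 4:
  198311/43200 3795127/864000 530183/129600
  36909/8000 1565363/360000 230167/54000
  312001/72000 133099/30000 39047/9000
  46079/10800 614507/144000 32161/7200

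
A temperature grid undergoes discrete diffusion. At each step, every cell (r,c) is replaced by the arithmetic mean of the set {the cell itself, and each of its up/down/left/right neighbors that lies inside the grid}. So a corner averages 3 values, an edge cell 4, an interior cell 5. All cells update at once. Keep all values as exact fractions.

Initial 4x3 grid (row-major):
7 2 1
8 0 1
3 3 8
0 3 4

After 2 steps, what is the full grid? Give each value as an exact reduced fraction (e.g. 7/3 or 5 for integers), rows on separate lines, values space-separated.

Answer: 38/9 123/40 19/9
247/60 157/50 319/120
67/20 81/25 149/40
8/3 129/40 23/6

Derivation:
After step 1:
  17/3 5/2 4/3
  9/2 14/5 5/2
  7/2 17/5 4
  2 5/2 5
After step 2:
  38/9 123/40 19/9
  247/60 157/50 319/120
  67/20 81/25 149/40
  8/3 129/40 23/6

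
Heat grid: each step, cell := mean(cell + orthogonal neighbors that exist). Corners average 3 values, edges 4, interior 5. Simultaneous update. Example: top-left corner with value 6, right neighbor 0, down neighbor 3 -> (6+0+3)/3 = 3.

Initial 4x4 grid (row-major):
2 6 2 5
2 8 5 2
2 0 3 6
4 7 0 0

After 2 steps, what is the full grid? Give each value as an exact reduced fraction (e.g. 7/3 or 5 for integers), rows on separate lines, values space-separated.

After step 1:
  10/3 9/2 9/2 3
  7/2 21/5 4 9/2
  2 4 14/5 11/4
  13/3 11/4 5/2 2
After step 2:
  34/9 62/15 4 4
  391/120 101/25 4 57/16
  83/24 63/20 321/100 241/80
  109/36 163/48 201/80 29/12

Answer: 34/9 62/15 4 4
391/120 101/25 4 57/16
83/24 63/20 321/100 241/80
109/36 163/48 201/80 29/12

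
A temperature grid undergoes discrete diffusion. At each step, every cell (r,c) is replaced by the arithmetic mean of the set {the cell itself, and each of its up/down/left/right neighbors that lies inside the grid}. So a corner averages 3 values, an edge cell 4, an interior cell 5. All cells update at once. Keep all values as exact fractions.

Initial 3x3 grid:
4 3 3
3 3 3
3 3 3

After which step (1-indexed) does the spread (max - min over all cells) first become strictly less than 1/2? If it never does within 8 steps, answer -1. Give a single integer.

Step 1: max=10/3, min=3, spread=1/3
  -> spread < 1/2 first at step 1
Step 2: max=59/18, min=3, spread=5/18
Step 3: max=689/216, min=3, spread=41/216
Step 4: max=41011/12960, min=1091/360, spread=347/2592
Step 5: max=2439737/777600, min=10957/3600, spread=2921/31104
Step 6: max=145796539/46656000, min=1321483/432000, spread=24611/373248
Step 7: max=8716802033/2799360000, min=29816741/9720000, spread=207329/4478976
Step 8: max=521914752451/167961600000, min=1594001599/518400000, spread=1746635/53747712

Answer: 1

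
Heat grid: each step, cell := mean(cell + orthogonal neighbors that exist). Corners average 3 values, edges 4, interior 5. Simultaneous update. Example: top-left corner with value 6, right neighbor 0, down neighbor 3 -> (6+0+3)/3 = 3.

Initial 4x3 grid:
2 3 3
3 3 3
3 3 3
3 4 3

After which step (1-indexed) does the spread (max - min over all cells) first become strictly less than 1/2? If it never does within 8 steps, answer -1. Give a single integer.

Step 1: max=10/3, min=8/3, spread=2/3
Step 2: max=787/240, min=49/18, spread=401/720
Step 3: max=6917/2160, min=607/216, spread=847/2160
  -> spread < 1/2 first at step 3
Step 4: max=2738011/864000, min=370019/129600, spread=813653/2592000
Step 5: max=24458501/7776000, min=22464271/7776000, spread=199423/777600
Step 6: max=1457074399/466560000, min=1360158449/466560000, spread=1938319/9331200
Step 7: max=86949090341/27993600000, min=82161700891/27993600000, spread=95747789/559872000
Step 8: max=5191801997119/1679616000000, min=4956796214369/1679616000000, spread=940023131/6718464000

Answer: 3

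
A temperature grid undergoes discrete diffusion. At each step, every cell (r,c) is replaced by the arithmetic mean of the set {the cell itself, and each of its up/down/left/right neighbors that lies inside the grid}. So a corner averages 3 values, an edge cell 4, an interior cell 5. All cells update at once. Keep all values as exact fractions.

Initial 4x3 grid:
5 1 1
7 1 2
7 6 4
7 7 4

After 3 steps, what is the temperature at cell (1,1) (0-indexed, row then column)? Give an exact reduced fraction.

Answer: 22597/6000

Derivation:
Step 1: cell (1,1) = 17/5
Step 2: cell (1,1) = 87/25
Step 3: cell (1,1) = 22597/6000
Full grid after step 3:
  8219/2160 5311/1800 1301/540
  32519/7200 22597/6000 10747/3600
  13453/2400 9679/2000 2507/600
  877/144 6709/1200 59/12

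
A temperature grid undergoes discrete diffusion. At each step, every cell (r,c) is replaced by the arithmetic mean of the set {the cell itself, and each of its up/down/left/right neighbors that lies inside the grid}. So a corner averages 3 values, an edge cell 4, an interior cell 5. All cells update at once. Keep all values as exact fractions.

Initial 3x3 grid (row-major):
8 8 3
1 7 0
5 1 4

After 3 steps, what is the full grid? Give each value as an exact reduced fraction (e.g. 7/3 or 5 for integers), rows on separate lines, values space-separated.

After step 1:
  17/3 13/2 11/3
  21/4 17/5 7/2
  7/3 17/4 5/3
After step 2:
  209/36 577/120 41/9
  333/80 229/50 367/120
  71/18 233/80 113/36
After step 3:
  10639/2160 35549/7200 559/135
  7397/1600 11713/3000 27599/7200
  3967/1080 17491/4800 6559/2160

Answer: 10639/2160 35549/7200 559/135
7397/1600 11713/3000 27599/7200
3967/1080 17491/4800 6559/2160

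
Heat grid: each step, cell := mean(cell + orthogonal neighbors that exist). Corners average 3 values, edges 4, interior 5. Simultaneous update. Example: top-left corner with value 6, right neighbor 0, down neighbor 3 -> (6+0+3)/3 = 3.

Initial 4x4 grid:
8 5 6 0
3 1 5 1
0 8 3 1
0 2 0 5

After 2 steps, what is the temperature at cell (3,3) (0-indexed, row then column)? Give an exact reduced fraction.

Answer: 7/3

Derivation:
Step 1: cell (3,3) = 2
Step 2: cell (3,3) = 7/3
Full grid after step 2:
  40/9 281/60 109/30 97/36
  929/240 92/25 67/20 587/240
  553/240 317/100 72/25 193/80
  71/36 127/60 13/5 7/3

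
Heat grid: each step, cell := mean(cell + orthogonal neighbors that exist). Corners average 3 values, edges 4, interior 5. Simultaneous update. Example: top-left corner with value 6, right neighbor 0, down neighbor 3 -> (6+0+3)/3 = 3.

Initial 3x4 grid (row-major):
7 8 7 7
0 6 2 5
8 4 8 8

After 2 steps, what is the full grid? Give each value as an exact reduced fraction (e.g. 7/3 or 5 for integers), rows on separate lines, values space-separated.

Answer: 23/4 11/2 187/30 107/18
73/16 567/100 133/25 733/120
21/4 5 123/20 6

Derivation:
After step 1:
  5 7 6 19/3
  21/4 4 28/5 11/2
  4 13/2 11/2 7
After step 2:
  23/4 11/2 187/30 107/18
  73/16 567/100 133/25 733/120
  21/4 5 123/20 6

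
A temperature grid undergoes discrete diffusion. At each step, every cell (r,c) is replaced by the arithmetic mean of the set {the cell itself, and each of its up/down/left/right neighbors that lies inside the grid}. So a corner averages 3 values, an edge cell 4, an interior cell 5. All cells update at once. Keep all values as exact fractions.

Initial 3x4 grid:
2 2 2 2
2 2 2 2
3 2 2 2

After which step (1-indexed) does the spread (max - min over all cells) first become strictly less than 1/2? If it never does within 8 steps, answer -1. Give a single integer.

Step 1: max=7/3, min=2, spread=1/3
  -> spread < 1/2 first at step 1
Step 2: max=41/18, min=2, spread=5/18
Step 3: max=473/216, min=2, spread=41/216
Step 4: max=56057/25920, min=2, spread=4217/25920
Step 5: max=3319549/1555200, min=14479/7200, spread=38417/311040
Step 6: max=197824211/93312000, min=290597/144000, spread=1903471/18662400
Step 7: max=11798429089/5598720000, min=8755759/4320000, spread=18038617/223948800
Step 8: max=705114582851/335923200000, min=790526759/388800000, spread=883978523/13436928000

Answer: 1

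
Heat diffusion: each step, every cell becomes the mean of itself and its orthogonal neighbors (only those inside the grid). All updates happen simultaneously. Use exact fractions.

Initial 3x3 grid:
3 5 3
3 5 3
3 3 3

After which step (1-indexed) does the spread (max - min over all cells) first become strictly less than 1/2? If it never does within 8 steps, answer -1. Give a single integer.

Answer: 2

Derivation:
Step 1: max=4, min=3, spread=1
Step 2: max=227/60, min=133/40, spread=11/24
  -> spread < 1/2 first at step 2
Step 3: max=13399/3600, min=203/60, spread=1219/3600
Step 4: max=788603/216000, min=164759/48000, spread=755/3456
Step 5: max=46985491/12960000, min=30000119/8640000, spread=6353/41472
Step 6: max=2797858127/777600000, min=1809477293/518400000, spread=53531/497664
Step 7: max=167208444319/46656000000, min=4041614173/1152000000, spread=450953/5971968
Step 8: max=9998429793443/2799360000000, min=6566686450837/1866240000000, spread=3799043/71663616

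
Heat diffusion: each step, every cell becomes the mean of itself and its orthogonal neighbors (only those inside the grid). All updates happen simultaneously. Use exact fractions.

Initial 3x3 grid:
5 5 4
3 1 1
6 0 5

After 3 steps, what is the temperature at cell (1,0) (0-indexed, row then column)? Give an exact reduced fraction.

Step 1: cell (1,0) = 15/4
Step 2: cell (1,0) = 157/48
Step 3: cell (1,0) = 9731/2880
Full grid after step 3:
  761/216 9811/2880 659/216
  9731/2880 3527/1200 8231/2880
  433/144 683/240 365/144

Answer: 9731/2880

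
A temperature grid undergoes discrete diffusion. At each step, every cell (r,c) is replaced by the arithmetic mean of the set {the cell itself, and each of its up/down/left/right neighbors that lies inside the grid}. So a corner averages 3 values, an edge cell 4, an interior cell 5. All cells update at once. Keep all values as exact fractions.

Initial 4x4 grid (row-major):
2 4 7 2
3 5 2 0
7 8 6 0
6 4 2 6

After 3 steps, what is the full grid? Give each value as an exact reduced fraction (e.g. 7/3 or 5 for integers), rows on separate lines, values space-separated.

After step 1:
  3 9/2 15/4 3
  17/4 22/5 4 1
  6 6 18/5 3
  17/3 5 9/2 8/3
After step 2:
  47/12 313/80 61/16 31/12
  353/80 463/100 67/20 11/4
  263/48 5 211/50 77/30
  50/9 127/24 473/120 61/18
After step 3:
  1469/360 9763/2400 1639/480 439/144
  11063/2400 4261/1000 1501/400 45/16
  7361/1440 5909/1200 11447/3000 11633/3600
  2351/432 1781/360 7579/1800 3563/1080

Answer: 1469/360 9763/2400 1639/480 439/144
11063/2400 4261/1000 1501/400 45/16
7361/1440 5909/1200 11447/3000 11633/3600
2351/432 1781/360 7579/1800 3563/1080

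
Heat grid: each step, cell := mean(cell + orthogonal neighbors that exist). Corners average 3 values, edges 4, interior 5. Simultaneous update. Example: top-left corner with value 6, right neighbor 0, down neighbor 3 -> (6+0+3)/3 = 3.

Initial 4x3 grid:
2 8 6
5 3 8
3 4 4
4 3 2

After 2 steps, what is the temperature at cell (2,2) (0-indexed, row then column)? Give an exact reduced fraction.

Answer: 323/80

Derivation:
Step 1: cell (2,2) = 9/2
Step 2: cell (2,2) = 323/80
Full grid after step 2:
  13/3 1361/240 52/9
  357/80 89/20 1361/240
  839/240 83/20 323/80
  127/36 779/240 43/12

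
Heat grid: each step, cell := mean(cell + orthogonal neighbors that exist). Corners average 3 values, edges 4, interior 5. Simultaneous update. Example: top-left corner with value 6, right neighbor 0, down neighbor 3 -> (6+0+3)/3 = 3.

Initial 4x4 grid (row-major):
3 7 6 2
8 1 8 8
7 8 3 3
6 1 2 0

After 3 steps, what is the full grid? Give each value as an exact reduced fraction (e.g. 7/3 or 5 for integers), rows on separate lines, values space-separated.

Answer: 167/30 1549/300 4873/900 11087/2160
1589/300 686/125 5797/1200 35189/7200
4949/900 27397/6000 12887/3000 5273/1440
2039/432 31297/7200 913/288 3269/1080

Derivation:
After step 1:
  6 17/4 23/4 16/3
  19/4 32/5 26/5 21/4
  29/4 4 24/5 7/2
  14/3 17/4 3/2 5/3
After step 2:
  5 28/5 77/15 49/9
  61/10 123/25 137/25 1157/240
  31/6 267/50 19/5 913/240
  97/18 173/48 733/240 20/9
After step 3:
  167/30 1549/300 4873/900 11087/2160
  1589/300 686/125 5797/1200 35189/7200
  4949/900 27397/6000 12887/3000 5273/1440
  2039/432 31297/7200 913/288 3269/1080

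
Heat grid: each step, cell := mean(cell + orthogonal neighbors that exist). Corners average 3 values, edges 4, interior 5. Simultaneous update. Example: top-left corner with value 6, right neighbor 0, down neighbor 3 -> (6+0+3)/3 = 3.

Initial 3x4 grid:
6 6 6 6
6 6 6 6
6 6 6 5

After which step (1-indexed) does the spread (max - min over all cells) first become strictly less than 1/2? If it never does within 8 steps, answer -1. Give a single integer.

Answer: 1

Derivation:
Step 1: max=6, min=17/3, spread=1/3
  -> spread < 1/2 first at step 1
Step 2: max=6, min=103/18, spread=5/18
Step 3: max=6, min=1255/216, spread=41/216
Step 4: max=6, min=151303/25920, spread=4217/25920
Step 5: max=43121/7200, min=9122051/1555200, spread=38417/311040
Step 6: max=861403/144000, min=548671789/93312000, spread=1903471/18662400
Step 7: max=25804241/4320000, min=32991330911/5598720000, spread=18038617/223948800
Step 8: max=2319873241/388800000, min=1982271017149/335923200000, spread=883978523/13436928000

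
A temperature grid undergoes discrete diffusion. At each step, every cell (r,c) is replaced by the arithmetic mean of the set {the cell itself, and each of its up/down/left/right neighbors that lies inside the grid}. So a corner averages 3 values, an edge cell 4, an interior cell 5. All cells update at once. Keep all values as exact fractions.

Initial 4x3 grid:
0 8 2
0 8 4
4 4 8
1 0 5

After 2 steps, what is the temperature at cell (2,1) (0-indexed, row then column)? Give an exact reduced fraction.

Answer: 98/25

Derivation:
Step 1: cell (2,1) = 24/5
Step 2: cell (2,1) = 98/25
Full grid after step 2:
  61/18 499/120 44/9
  763/240 113/25 1213/240
  703/240 98/25 1193/240
  77/36 133/40 145/36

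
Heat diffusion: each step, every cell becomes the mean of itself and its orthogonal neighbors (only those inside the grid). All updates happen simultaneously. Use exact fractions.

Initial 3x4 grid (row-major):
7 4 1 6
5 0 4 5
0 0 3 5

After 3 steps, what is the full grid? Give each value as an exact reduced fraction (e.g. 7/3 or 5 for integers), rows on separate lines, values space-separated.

After step 1:
  16/3 3 15/4 4
  3 13/5 13/5 5
  5/3 3/4 3 13/3
After step 2:
  34/9 881/240 267/80 17/4
  63/20 239/100 339/100 239/60
  65/36 481/240 641/240 37/9
After step 3:
  7631/2160 23717/7200 8789/2400 2777/720
  3337/1200 2921/1000 9463/3000 14161/3600
  5011/2160 15967/7200 21917/7200 7751/2160

Answer: 7631/2160 23717/7200 8789/2400 2777/720
3337/1200 2921/1000 9463/3000 14161/3600
5011/2160 15967/7200 21917/7200 7751/2160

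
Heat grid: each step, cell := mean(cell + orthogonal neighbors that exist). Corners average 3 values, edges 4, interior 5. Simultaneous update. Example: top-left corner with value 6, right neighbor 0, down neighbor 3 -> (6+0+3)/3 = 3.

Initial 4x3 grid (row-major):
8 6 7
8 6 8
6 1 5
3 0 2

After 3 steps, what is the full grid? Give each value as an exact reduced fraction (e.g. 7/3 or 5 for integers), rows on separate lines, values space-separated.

After step 1:
  22/3 27/4 7
  7 29/5 13/2
  9/2 18/5 4
  3 3/2 7/3
After step 2:
  253/36 1613/240 27/4
  739/120 593/100 233/40
  181/40 97/25 493/120
  3 313/120 47/18
After step 3:
  14333/2160 95143/14400 4631/720
  21277/3600 34217/6000 424/75
  5269/1200 12631/3000 7391/1800
  152/45 21779/7200 1679/540

Answer: 14333/2160 95143/14400 4631/720
21277/3600 34217/6000 424/75
5269/1200 12631/3000 7391/1800
152/45 21779/7200 1679/540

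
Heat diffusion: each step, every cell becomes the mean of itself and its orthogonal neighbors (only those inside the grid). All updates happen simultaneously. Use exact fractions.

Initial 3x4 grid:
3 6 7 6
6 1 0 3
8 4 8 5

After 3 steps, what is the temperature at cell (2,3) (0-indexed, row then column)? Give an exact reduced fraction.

Answer: 608/135

Derivation:
Step 1: cell (2,3) = 16/3
Step 2: cell (2,3) = 157/36
Step 3: cell (2,3) = 608/135
Full grid after step 3:
  1639/360 332/75 976/225 4879/1080
  11279/2400 1099/250 6559/1500 31177/7200
  49/10 2831/600 3979/900 608/135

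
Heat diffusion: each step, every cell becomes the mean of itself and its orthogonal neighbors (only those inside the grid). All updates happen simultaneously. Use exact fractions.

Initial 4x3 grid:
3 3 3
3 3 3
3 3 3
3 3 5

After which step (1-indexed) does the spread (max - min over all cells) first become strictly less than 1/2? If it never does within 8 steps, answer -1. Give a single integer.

Step 1: max=11/3, min=3, spread=2/3
Step 2: max=32/9, min=3, spread=5/9
Step 3: max=365/108, min=3, spread=41/108
  -> spread < 1/2 first at step 3
Step 4: max=43097/12960, min=3, spread=4217/12960
Step 5: max=2541949/777600, min=10879/3600, spread=38417/155520
Step 6: max=151168211/46656000, min=218597/72000, spread=1903471/9331200
Step 7: max=8999069089/2799360000, min=6595759/2160000, spread=18038617/111974400
Step 8: max=537152982851/167961600000, min=596126759/194400000, spread=883978523/6718464000

Answer: 3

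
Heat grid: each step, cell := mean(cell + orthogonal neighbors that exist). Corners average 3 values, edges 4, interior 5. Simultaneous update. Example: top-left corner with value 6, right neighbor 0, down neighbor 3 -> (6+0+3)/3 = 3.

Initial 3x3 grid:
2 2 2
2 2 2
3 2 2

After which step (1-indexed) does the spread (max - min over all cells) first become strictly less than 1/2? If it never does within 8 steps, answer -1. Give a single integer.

Answer: 1

Derivation:
Step 1: max=7/3, min=2, spread=1/3
  -> spread < 1/2 first at step 1
Step 2: max=41/18, min=2, spread=5/18
Step 3: max=473/216, min=2, spread=41/216
Step 4: max=28051/12960, min=731/360, spread=347/2592
Step 5: max=1662137/777600, min=7357/3600, spread=2921/31104
Step 6: max=99140539/46656000, min=889483/432000, spread=24611/373248
Step 7: max=5917442033/2799360000, min=20096741/9720000, spread=207329/4478976
Step 8: max=353953152451/167961600000, min=1075601599/518400000, spread=1746635/53747712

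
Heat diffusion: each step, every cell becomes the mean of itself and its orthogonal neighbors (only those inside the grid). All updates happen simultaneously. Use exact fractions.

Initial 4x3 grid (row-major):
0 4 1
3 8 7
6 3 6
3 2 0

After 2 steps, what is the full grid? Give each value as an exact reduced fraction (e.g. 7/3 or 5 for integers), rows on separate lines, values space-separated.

After step 1:
  7/3 13/4 4
  17/4 5 11/2
  15/4 5 4
  11/3 2 8/3
After step 2:
  59/18 175/48 17/4
  23/6 23/5 37/8
  25/6 79/20 103/24
  113/36 10/3 26/9

Answer: 59/18 175/48 17/4
23/6 23/5 37/8
25/6 79/20 103/24
113/36 10/3 26/9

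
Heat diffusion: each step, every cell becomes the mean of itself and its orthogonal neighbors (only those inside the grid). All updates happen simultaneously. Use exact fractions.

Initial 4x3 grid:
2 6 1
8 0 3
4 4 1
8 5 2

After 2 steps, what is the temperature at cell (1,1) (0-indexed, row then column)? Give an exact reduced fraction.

Step 1: cell (1,1) = 21/5
Step 2: cell (1,1) = 14/5
Full grid after step 2:
  133/36 907/240 41/18
  571/120 14/5 677/240
  539/120 81/20 553/240
  197/36 953/240 119/36

Answer: 14/5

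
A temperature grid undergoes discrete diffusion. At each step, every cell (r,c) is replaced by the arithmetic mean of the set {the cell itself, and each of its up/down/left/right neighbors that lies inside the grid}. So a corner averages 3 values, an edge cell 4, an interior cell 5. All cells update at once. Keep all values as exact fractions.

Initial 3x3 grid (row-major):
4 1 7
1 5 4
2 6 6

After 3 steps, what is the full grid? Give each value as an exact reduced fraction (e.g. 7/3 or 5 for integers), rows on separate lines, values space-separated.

Answer: 2243/720 18311/4800 3013/720
4109/1200 11473/3000 33329/7200
2533/720 61483/14400 9989/2160

Derivation:
After step 1:
  2 17/4 4
  3 17/5 11/2
  3 19/4 16/3
After step 2:
  37/12 273/80 55/12
  57/20 209/50 547/120
  43/12 989/240 187/36
After step 3:
  2243/720 18311/4800 3013/720
  4109/1200 11473/3000 33329/7200
  2533/720 61483/14400 9989/2160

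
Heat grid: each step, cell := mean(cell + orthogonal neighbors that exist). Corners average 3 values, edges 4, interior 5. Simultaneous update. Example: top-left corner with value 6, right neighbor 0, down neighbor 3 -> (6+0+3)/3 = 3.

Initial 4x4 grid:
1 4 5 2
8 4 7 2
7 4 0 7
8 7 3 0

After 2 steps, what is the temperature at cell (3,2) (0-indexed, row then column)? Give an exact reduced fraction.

Step 1: cell (3,2) = 5/2
Step 2: cell (3,2) = 233/60
Full grid after step 2:
  77/18 133/30 73/20 4
  1289/240 219/50 111/25 267/80
  1409/240 21/4 339/100 857/240
  235/36 74/15 233/60 97/36

Answer: 233/60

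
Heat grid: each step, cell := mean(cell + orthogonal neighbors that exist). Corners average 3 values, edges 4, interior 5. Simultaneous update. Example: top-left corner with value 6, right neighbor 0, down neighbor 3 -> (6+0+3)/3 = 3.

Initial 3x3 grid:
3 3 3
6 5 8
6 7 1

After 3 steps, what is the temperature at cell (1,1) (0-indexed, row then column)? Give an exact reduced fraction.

Step 1: cell (1,1) = 29/5
Step 2: cell (1,1) = 233/50
Step 3: cell (1,1) = 15001/3000
Full grid after step 3:
  1673/360 31423/7200 9823/2160
  4381/900 15001/3000 22307/4800
  11663/2160 73271/14400 1381/270

Answer: 15001/3000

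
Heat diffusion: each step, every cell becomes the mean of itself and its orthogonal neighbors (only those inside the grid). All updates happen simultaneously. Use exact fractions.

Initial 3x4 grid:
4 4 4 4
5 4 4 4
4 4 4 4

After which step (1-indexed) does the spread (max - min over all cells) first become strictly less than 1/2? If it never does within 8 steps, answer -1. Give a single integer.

Step 1: max=13/3, min=4, spread=1/3
  -> spread < 1/2 first at step 1
Step 2: max=1027/240, min=4, spread=67/240
Step 3: max=9077/2160, min=4, spread=437/2160
Step 4: max=3613531/864000, min=4009/1000, spread=29951/172800
Step 5: max=32319821/7776000, min=13579/3375, spread=206761/1555200
Step 6: max=12897795571/3110400000, min=21765671/5400000, spread=14430763/124416000
Step 7: max=771603741689/186624000000, min=1745652727/432000000, spread=139854109/1492992000
Step 8: max=46212231890251/11197440000000, min=157371228977/38880000000, spread=7114543559/89579520000

Answer: 1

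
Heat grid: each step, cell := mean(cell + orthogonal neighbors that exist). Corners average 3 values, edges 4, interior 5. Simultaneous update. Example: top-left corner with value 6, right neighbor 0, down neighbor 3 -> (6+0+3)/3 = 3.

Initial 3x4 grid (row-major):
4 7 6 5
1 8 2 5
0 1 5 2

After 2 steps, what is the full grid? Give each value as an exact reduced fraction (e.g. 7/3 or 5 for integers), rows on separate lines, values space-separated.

After step 1:
  4 25/4 5 16/3
  13/4 19/5 26/5 7/2
  2/3 7/2 5/2 4
After step 2:
  9/2 381/80 1307/240 83/18
  703/240 22/5 4 541/120
  89/36 157/60 19/5 10/3

Answer: 9/2 381/80 1307/240 83/18
703/240 22/5 4 541/120
89/36 157/60 19/5 10/3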